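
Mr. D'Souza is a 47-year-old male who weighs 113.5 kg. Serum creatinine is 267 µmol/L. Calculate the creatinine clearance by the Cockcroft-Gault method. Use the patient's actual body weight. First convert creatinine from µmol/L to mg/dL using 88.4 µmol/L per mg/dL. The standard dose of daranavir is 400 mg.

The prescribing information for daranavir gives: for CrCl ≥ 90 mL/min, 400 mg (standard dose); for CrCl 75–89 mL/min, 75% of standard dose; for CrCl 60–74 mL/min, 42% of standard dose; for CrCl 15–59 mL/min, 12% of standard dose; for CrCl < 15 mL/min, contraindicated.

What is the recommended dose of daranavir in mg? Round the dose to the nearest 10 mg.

SCr = 267 / 88.4 = 3.02 mg/dL
CrCl = (140 − 47) × 113.5 / (72 × 3.02) = 10555.5 / 217.44 ≈ 48.5 mL/min
CrCl ≈ 49 mL/min → bracket 15–59 mL/min.
12% of 400 mg = 48 mg → 50 mg

50 mg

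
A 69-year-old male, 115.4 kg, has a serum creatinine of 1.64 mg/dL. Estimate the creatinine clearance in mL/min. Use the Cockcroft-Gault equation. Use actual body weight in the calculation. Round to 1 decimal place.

CrCl = (140 − 69) × 115.4 / (72 × 1.64) = 8193.4 / 118.08 ≈ 69.4 mL/min

69.4 mL/min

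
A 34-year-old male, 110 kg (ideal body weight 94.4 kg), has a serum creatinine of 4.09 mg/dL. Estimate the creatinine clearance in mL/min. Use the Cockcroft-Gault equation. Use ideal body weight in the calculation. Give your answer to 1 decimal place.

CrCl = (140 − 34) × 94.4 / (72 × 4.09) = 10006.4 / 294.48 ≈ 34.0 mL/min

34.0 mL/min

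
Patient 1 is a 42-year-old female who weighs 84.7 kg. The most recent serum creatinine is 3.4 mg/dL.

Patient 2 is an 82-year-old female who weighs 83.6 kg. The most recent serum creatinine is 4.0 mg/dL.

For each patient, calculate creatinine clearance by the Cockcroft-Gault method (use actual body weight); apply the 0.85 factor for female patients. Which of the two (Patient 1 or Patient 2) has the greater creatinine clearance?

Patient 1: CrCl = (140 − 42) × 84.7 / (72 × 3.4) × 0.85 = 8300.6 / 244.80 × 0.85 ≈ 28.8 mL/min
Patient 2: CrCl = (140 − 82) × 83.6 / (72 × 4) × 0.85 = 4848.8 / 288.00 × 0.85 ≈ 14.3 mL/min
28.8 vs 14.3 mL/min → Patient 1 is higher.

Patient 1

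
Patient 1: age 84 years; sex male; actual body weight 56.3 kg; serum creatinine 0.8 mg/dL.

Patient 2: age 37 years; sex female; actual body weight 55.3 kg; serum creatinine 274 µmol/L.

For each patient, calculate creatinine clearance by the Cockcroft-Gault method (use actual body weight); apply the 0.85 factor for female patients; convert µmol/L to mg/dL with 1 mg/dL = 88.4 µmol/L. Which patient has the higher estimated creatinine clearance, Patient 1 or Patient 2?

Patient 1: CrCl = (140 − 84) × 56.3 / (72 × 0.8) = 3152.8 / 57.60 ≈ 54.7 mL/min
Patient 2: SCr = 274 / 88.4 = 3.1 mg/dL
Patient 2: CrCl = (140 − 37) × 55.3 / (72 × 3.1) × 0.85 = 5695.9 / 223.20 × 0.85 ≈ 21.7 mL/min
54.7 vs 21.7 mL/min → Patient 1 is higher.

Patient 1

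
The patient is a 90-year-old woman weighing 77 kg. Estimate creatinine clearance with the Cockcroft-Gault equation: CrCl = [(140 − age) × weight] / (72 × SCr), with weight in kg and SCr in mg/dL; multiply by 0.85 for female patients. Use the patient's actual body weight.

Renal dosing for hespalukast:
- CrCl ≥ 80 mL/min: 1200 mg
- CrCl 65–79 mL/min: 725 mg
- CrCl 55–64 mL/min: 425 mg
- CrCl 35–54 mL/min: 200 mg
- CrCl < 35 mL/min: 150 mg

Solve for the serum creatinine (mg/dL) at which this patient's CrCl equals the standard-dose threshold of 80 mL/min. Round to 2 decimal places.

Standard dose requires CrCl ≥ 80 mL/min.
Set (140 − 90) × 77 × 0.85 / (72 × SCr) = 80
SCr = (140 − 90) × 77 × 0.85 / (72 × 80) = 0.568 mg/dL

0.57 mg/dL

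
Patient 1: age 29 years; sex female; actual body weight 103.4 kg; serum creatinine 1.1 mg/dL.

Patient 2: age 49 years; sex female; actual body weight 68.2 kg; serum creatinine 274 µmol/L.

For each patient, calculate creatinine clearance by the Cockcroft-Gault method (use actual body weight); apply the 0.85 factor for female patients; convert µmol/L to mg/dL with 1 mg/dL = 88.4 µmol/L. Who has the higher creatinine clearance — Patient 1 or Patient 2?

Patient 1: CrCl = (140 − 29) × 103.4 / (72 × 1.1) × 0.85 = 11477.4 / 79.20 × 0.85 ≈ 123.2 mL/min
Patient 2: SCr = 274 / 88.4 = 3.1 mg/dL
Patient 2: CrCl = (140 − 49) × 68.2 / (72 × 3.1) × 0.85 = 6206.2 / 223.20 × 0.85 ≈ 23.6 mL/min
123.2 vs 23.6 mL/min → Patient 1 is higher.

Patient 1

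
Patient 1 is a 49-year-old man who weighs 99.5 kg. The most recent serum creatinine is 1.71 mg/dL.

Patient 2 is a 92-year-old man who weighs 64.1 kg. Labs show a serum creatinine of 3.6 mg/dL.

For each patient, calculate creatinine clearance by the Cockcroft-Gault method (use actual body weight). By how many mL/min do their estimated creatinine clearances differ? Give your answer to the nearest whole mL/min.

Patient 1: CrCl = (140 − 49) × 99.5 / (72 × 1.71) = 9054.5 / 123.12 ≈ 73.5 mL/min
Patient 2: CrCl = (140 − 92) × 64.1 / (72 × 3.6) = 3076.8 / 259.20 ≈ 11.9 mL/min
|73.5 − 11.9| = 61.6 mL/min

62 mL/min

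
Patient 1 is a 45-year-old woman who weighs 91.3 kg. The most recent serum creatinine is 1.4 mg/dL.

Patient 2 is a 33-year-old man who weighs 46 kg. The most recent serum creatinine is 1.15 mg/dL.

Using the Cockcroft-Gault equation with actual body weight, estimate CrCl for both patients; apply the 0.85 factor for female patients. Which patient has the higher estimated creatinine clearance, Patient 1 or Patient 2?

Patient 1: CrCl = (140 − 45) × 91.3 / (72 × 1.4) × 0.85 = 8673.5 / 100.80 × 0.85 ≈ 73.1 mL/min
Patient 2: CrCl = (140 − 33) × 46 / (72 × 1.15) = 4922.0 / 82.80 ≈ 59.4 mL/min
73.1 vs 59.4 mL/min → Patient 1 is higher.

Patient 1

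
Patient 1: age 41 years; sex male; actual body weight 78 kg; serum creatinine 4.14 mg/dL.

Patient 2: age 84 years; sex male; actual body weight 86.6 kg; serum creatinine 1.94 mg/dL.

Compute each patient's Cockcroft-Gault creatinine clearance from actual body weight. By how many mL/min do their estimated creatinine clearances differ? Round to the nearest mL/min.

Patient 1: CrCl = (140 − 41) × 78 / (72 × 4.14) = 7722.0 / 298.08 ≈ 25.9 mL/min
Patient 2: CrCl = (140 − 84) × 86.6 / (72 × 1.94) = 4849.6 / 139.68 ≈ 34.7 mL/min
|25.9 − 34.7| = 8.8 mL/min

9 mL/min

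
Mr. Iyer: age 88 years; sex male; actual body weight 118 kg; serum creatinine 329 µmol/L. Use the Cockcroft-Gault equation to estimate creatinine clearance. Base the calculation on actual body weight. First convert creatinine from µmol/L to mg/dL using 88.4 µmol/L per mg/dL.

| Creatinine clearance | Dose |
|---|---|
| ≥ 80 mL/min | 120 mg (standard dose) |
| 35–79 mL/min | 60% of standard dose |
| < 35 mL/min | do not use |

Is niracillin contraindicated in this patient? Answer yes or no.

yes

SCr = 329 / 88.4 = 3.722 mg/dL
CrCl = (140 − 88) × 118 / (72 × 3.722) = 6136.0 / 267.98 ≈ 22.9 mL/min
CrCl ≈ 23 mL/min, which is < 35 mL/min.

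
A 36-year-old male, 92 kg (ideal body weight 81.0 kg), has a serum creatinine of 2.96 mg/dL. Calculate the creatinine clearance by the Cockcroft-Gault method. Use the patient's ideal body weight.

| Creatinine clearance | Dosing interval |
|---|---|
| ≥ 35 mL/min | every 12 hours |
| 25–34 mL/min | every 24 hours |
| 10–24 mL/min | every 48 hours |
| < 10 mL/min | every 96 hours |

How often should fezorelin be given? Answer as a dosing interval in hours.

every 12 hours

CrCl = (140 − 36) × 81 / (72 × 2.96) = 8424.0 / 213.12 ≈ 39.5 mL/min
CrCl ≈ 40 mL/min → bracket ≥ 35 mL/min → every 12 hours.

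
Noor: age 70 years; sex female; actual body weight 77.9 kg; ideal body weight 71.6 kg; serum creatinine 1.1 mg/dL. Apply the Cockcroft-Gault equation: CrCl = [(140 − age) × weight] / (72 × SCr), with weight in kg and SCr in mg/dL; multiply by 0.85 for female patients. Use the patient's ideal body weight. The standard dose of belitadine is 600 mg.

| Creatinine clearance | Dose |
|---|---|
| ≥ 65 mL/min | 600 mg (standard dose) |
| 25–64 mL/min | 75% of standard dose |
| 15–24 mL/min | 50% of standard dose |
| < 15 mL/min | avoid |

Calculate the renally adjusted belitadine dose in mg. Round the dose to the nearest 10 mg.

CrCl = (140 − 70) × 71.6 / (72 × 1.1) × 0.85 = 5012.0 / 79.20 × 0.85 ≈ 53.8 mL/min
CrCl ≈ 54 mL/min → bracket 25–64 mL/min.
75% of 600 mg = 450 mg

450 mg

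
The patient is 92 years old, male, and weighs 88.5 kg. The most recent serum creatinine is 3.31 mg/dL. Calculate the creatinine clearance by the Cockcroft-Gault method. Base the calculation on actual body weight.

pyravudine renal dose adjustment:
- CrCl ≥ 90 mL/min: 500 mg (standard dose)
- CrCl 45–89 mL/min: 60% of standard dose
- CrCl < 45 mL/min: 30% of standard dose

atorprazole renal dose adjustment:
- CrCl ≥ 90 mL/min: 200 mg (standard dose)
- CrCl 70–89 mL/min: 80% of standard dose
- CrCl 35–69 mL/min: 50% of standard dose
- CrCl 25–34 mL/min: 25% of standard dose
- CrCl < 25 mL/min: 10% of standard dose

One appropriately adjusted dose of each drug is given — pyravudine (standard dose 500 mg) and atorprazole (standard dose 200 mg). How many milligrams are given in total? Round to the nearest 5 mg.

170 mg

CrCl = (140 − 92) × 88.5 / (72 × 3.31) = 4248.0 / 238.32 ≈ 17.8 mL/min
CrCl ≈ 18 mL/min.
pyravudine: < 45 mL/min → 30% of 500 mg = 150 mg.
atorprazole: < 25 mL/min → 10% of 200 mg = 20 mg.
Total = 150 + 20 = 170 mg.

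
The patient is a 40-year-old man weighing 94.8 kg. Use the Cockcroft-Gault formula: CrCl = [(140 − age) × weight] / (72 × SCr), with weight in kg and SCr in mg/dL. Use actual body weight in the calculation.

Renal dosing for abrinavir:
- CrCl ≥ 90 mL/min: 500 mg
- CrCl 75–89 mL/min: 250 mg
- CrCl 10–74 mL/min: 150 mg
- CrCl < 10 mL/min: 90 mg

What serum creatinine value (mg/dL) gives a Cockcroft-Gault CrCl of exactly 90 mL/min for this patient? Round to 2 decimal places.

Standard dose requires CrCl ≥ 90 mL/min.
Set (140 − 40) × 94.8 / (72 × SCr) = 90
SCr = (140 − 40) × 94.8 / (72 × 90) = 1.463 mg/dL

1.46 mg/dL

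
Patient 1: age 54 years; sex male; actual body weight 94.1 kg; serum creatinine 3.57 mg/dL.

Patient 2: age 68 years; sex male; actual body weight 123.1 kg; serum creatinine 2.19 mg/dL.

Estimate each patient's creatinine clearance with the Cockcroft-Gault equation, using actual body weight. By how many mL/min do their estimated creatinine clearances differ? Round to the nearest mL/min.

Patient 1: CrCl = (140 − 54) × 94.1 / (72 × 3.57) = 8092.6 / 257.04 ≈ 31.5 mL/min
Patient 2: CrCl = (140 − 68) × 123.1 / (72 × 2.19) = 8863.2 / 157.68 ≈ 56.2 mL/min
|31.5 − 56.2| = 24.7 mL/min

25 mL/min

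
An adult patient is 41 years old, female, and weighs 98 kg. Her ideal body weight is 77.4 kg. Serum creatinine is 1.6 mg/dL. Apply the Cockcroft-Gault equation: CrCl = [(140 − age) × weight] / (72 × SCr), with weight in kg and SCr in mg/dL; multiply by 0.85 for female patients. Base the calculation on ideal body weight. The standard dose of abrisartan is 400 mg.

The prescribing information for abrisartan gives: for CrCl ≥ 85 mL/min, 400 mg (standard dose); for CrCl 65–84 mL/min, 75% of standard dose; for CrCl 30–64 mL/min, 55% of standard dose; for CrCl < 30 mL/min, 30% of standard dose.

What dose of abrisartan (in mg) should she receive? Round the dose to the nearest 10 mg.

220 mg

CrCl = (140 − 41) × 77.4 / (72 × 1.6) × 0.85 = 7662.6 / 115.20 × 0.85 ≈ 56.5 mL/min
CrCl ≈ 57 mL/min → bracket 30–64 mL/min.
55% of 400 mg = 220 mg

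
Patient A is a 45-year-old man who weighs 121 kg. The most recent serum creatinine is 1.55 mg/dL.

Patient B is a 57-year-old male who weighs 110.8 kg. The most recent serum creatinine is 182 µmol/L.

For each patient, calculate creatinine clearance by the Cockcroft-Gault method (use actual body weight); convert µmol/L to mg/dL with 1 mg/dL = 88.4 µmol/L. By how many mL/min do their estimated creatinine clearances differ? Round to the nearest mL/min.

Patient A: CrCl = (140 − 45) × 121 / (72 × 1.55) = 11495.0 / 111.60 ≈ 103.0 mL/min
Patient B: SCr = 182 / 88.4 = 2.059 mg/dL
Patient B: CrCl = (140 − 57) × 110.8 / (72 × 2.059) = 9196.4 / 148.25 ≈ 62.0 mL/min
|103.0 − 62.0| = 41.0 mL/min

41 mL/min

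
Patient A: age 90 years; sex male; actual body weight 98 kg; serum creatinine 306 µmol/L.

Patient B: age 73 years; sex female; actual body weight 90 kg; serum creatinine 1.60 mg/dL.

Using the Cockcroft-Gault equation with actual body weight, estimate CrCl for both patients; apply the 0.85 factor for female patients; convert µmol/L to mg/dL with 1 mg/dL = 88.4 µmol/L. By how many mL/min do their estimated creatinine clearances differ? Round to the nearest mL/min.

25 mL/min

Patient A: SCr = 306 / 88.4 = 3.462 mg/dL
Patient A: CrCl = (140 − 90) × 98 / (72 × 3.462) = 4900.0 / 249.26 ≈ 19.7 mL/min
Patient B: CrCl = (140 − 73) × 90 / (72 × 1.6) × 0.85 = 6030.0 / 115.20 × 0.85 ≈ 44.5 mL/min
|19.7 − 44.5| = 24.8 mL/min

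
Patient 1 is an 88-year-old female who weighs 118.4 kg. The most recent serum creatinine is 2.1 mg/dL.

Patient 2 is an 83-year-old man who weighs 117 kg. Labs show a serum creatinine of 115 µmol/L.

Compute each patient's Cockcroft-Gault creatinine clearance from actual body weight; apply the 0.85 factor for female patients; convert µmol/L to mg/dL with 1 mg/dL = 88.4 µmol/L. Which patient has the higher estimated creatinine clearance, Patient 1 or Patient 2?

Patient 2

Patient 1: CrCl = (140 − 88) × 118.4 / (72 × 2.1) × 0.85 = 6156.8 / 151.20 × 0.85 ≈ 34.6 mL/min
Patient 2: SCr = 115 / 88.4 = 1.301 mg/dL
Patient 2: CrCl = (140 − 83) × 117 / (72 × 1.301) = 6669.0 / 93.67 ≈ 71.2 mL/min
34.6 vs 71.2 mL/min → Patient 2 is higher.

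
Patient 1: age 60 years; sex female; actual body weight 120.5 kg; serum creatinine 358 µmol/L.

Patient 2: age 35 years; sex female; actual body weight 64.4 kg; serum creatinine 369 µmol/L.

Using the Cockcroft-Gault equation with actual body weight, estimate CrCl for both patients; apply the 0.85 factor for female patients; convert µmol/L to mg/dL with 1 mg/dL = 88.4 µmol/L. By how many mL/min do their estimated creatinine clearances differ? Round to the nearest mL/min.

9 mL/min

Patient 1: SCr = 358 / 88.4 = 4.05 mg/dL
Patient 1: CrCl = (140 − 60) × 120.5 / (72 × 4.05) × 0.85 = 9640.0 / 291.60 × 0.85 ≈ 28.1 mL/min
Patient 2: SCr = 369 / 88.4 = 4.174 mg/dL
Patient 2: CrCl = (140 − 35) × 64.4 / (72 × 4.174) × 0.85 = 6762.0 / 300.53 × 0.85 ≈ 19.1 mL/min
|28.1 − 19.1| = 9.0 mL/min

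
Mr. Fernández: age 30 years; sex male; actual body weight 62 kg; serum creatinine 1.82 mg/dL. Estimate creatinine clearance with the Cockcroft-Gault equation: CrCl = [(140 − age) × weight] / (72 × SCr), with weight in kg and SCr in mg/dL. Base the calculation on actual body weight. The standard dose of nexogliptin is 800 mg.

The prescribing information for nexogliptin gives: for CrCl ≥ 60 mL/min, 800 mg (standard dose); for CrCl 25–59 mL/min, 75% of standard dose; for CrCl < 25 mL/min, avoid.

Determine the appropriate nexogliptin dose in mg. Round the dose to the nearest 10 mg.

600 mg

CrCl = (140 − 30) × 62 / (72 × 1.82) = 6820.0 / 131.04 ≈ 52.0 mL/min
CrCl ≈ 52 mL/min → bracket 25–59 mL/min.
75% of 800 mg = 600 mg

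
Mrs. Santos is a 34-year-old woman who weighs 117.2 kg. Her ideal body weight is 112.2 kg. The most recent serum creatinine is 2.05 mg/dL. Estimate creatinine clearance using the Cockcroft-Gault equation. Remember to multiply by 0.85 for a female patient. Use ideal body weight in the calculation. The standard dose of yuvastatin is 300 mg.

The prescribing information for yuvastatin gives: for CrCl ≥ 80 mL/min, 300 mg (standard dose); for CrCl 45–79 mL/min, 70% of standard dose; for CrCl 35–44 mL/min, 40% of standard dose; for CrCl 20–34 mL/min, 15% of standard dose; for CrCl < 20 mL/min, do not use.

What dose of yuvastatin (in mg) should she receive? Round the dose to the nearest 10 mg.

210 mg

CrCl = (140 − 34) × 112.2 / (72 × 2.05) × 0.85 = 11893.2 / 147.60 × 0.85 ≈ 68.5 mL/min
CrCl ≈ 68 mL/min → bracket 45–79 mL/min.
70% of 300 mg = 210 mg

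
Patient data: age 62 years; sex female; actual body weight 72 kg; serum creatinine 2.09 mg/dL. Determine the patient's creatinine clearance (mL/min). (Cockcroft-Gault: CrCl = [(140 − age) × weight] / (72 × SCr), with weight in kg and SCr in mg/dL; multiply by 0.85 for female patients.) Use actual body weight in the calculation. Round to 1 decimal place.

CrCl = (140 − 62) × 72 / (72 × 2.09) × 0.85 = 5616.0 / 150.48 × 0.85 ≈ 31.7 mL/min

31.7 mL/min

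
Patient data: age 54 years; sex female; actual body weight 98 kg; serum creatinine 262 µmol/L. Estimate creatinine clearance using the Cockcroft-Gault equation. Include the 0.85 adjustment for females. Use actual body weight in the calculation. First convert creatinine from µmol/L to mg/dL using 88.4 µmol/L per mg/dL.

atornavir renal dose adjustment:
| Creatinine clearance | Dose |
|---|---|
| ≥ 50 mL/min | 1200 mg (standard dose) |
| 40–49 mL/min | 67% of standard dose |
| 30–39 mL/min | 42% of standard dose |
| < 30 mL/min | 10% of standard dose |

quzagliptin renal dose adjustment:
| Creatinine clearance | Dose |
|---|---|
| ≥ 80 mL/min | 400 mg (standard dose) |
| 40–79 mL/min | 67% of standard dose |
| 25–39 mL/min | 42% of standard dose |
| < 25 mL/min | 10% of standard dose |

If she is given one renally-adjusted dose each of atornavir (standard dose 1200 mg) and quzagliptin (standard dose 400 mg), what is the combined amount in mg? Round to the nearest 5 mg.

SCr = 262 / 88.4 = 2.964 mg/dL
CrCl = (140 − 54) × 98 / (72 × 2.964) × 0.85 = 8428.0 / 213.41 × 0.85 ≈ 33.6 mL/min
CrCl ≈ 34 mL/min.
atornavir: 30–39 mL/min → 42% of 1200 mg = 504 mg.
quzagliptin: 25–39 mL/min → 42% of 400 mg = 168 mg.
Total = 504 + 168 = 672 mg.

670 mg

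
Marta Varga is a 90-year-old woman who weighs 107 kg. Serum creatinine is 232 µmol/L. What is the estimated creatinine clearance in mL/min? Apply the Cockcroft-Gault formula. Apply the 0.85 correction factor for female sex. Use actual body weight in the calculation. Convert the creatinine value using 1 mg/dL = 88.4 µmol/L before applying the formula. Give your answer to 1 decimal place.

24.1 mL/min

SCr = 232 / 88.4 = 2.624 mg/dL
CrCl = (140 − 90) × 107 / (72 × 2.624) × 0.85 = 5350.0 / 188.93 × 0.85 ≈ 24.1 mL/min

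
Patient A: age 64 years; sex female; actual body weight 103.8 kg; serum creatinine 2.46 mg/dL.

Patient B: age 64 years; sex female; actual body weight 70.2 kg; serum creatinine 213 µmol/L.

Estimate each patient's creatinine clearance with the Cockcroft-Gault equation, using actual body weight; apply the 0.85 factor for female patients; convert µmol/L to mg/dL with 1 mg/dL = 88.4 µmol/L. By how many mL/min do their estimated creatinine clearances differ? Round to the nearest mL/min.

Patient A: CrCl = (140 − 64) × 103.8 / (72 × 2.46) × 0.85 = 7888.8 / 177.12 × 0.85 ≈ 37.9 mL/min
Patient B: SCr = 213 / 88.4 = 2.41 mg/dL
Patient B: CrCl = (140 − 64) × 70.2 / (72 × 2.41) × 0.85 = 5335.2 / 173.52 × 0.85 ≈ 26.1 mL/min
|37.9 − 26.1| = 11.8 mL/min

12 mL/min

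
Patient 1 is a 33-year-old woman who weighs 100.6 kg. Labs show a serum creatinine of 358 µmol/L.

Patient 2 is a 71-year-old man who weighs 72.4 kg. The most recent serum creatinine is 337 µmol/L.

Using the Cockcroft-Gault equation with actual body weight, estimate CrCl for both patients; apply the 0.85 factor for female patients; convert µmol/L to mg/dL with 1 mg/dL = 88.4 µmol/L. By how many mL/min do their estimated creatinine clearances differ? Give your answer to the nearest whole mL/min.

Patient 1: SCr = 358 / 88.4 = 4.05 mg/dL
Patient 1: CrCl = (140 − 33) × 100.6 / (72 × 4.05) × 0.85 = 10764.2 / 291.60 × 0.85 ≈ 31.4 mL/min
Patient 2: SCr = 337 / 88.4 = 3.812 mg/dL
Patient 2: CrCl = (140 − 71) × 72.4 / (72 × 3.812) = 4995.6 / 274.46 ≈ 18.2 mL/min
|31.4 − 18.2| = 13.2 mL/min

13 mL/min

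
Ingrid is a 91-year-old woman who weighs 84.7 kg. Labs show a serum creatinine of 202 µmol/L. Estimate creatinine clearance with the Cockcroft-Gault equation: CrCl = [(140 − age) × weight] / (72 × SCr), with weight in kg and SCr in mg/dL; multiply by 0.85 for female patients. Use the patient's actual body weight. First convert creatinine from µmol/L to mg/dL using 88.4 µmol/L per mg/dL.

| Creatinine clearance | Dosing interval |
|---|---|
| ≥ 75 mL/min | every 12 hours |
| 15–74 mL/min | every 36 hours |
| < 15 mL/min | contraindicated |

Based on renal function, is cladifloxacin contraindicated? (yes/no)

SCr = 202 / 88.4 = 2.285 mg/dL
CrCl = (140 − 91) × 84.7 / (72 × 2.285) × 0.85 = 4150.3 / 164.52 × 0.85 ≈ 21.4 mL/min
CrCl ≈ 21 mL/min, which is ≥ 15 mL/min.

no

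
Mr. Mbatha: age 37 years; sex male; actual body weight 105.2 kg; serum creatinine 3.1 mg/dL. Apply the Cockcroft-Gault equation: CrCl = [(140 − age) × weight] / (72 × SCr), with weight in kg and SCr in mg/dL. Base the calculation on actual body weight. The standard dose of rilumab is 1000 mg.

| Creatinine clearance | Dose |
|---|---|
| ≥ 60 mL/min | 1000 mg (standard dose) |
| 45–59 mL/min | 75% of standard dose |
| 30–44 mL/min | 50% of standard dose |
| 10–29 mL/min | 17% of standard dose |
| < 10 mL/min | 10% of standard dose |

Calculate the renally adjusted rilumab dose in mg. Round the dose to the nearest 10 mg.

CrCl = (140 − 37) × 105.2 / (72 × 3.1) = 10835.6 / 223.20 ≈ 48.5 mL/min
CrCl ≈ 49 mL/min → bracket 45–59 mL/min.
75% of 1000 mg = 750 mg

750 mg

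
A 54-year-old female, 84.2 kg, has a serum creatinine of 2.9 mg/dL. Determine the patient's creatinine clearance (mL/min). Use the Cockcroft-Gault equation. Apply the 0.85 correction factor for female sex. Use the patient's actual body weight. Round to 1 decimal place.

29.5 mL/min

CrCl = (140 − 54) × 84.2 / (72 × 2.9) × 0.85 = 7241.2 / 208.80 × 0.85 ≈ 29.5 mL/min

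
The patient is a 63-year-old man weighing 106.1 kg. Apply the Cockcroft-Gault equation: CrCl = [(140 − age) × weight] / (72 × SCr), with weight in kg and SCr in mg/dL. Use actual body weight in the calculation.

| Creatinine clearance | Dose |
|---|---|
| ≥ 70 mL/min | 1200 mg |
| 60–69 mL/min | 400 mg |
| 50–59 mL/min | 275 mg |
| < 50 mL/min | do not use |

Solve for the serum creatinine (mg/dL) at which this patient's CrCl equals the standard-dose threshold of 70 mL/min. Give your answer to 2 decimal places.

1.62 mg/dL

Standard dose requires CrCl ≥ 70 mL/min.
Set (140 − 63) × 106.1 / (72 × SCr) = 70
SCr = (140 − 63) × 106.1 / (72 × 70) = 1.621 mg/dL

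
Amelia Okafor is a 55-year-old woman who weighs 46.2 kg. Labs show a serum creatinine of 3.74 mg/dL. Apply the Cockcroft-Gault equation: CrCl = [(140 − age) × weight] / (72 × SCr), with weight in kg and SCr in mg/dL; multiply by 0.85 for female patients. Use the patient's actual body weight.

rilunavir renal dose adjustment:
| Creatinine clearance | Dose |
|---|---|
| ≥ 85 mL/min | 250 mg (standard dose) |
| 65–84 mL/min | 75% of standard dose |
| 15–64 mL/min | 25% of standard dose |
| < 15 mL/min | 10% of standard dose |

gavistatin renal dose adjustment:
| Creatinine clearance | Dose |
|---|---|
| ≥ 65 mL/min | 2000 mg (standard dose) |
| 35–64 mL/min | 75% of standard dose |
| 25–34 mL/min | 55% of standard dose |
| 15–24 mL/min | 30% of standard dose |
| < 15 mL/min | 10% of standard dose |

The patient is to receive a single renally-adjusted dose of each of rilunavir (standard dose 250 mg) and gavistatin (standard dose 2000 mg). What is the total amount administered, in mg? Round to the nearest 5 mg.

225 mg

CrCl = (140 − 55) × 46.2 / (72 × 3.74) × 0.85 = 3927.0 / 269.28 × 0.85 ≈ 12.4 mL/min
CrCl ≈ 12 mL/min.
rilunavir: < 15 mL/min → 10% of 250 mg = 25 mg.
gavistatin: < 15 mL/min → 10% of 2000 mg = 200 mg.
Total = 25 + 200 = 225 mg.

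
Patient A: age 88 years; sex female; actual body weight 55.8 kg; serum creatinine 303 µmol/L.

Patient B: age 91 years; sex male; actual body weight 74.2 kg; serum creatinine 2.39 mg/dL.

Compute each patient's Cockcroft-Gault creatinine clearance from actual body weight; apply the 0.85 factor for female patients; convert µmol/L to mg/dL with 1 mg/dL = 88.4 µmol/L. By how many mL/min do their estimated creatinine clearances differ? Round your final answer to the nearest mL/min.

11 mL/min

Patient A: SCr = 303 / 88.4 = 3.428 mg/dL
Patient A: CrCl = (140 − 88) × 55.8 / (72 × 3.428) × 0.85 = 2901.6 / 246.82 × 0.85 ≈ 10.0 mL/min
Patient B: CrCl = (140 − 91) × 74.2 / (72 × 2.39) = 3635.8 / 172.08 ≈ 21.1 mL/min
|10.0 − 21.1| = 11.1 mL/min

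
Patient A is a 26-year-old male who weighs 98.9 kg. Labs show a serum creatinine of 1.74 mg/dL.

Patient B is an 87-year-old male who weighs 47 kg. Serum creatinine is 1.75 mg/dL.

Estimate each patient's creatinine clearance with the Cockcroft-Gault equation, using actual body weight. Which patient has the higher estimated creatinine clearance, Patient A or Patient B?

Patient A: CrCl = (140 − 26) × 98.9 / (72 × 1.74) = 11274.6 / 125.28 ≈ 90.0 mL/min
Patient B: CrCl = (140 − 87) × 47 / (72 × 1.75) = 2491.0 / 126.00 ≈ 19.8 mL/min
90.0 vs 19.8 mL/min → Patient A is higher.

Patient A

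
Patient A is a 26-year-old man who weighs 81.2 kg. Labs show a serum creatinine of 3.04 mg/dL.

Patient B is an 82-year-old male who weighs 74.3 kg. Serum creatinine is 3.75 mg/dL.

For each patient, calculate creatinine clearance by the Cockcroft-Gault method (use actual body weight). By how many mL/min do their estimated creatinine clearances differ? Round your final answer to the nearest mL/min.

Patient A: CrCl = (140 − 26) × 81.2 / (72 × 3.04) = 9256.8 / 218.88 ≈ 42.3 mL/min
Patient B: CrCl = (140 − 82) × 74.3 / (72 × 3.75) = 4309.4 / 270.00 ≈ 16.0 mL/min
|42.3 − 16.0| = 26.3 mL/min

26 mL/min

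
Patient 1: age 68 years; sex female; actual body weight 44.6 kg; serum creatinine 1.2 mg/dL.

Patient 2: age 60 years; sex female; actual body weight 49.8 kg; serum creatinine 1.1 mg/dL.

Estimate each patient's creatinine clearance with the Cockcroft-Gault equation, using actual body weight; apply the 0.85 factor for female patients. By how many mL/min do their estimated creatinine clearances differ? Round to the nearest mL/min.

Patient 1: CrCl = (140 − 68) × 44.6 / (72 × 1.2) × 0.85 = 3211.2 / 86.40 × 0.85 ≈ 31.6 mL/min
Patient 2: CrCl = (140 − 60) × 49.8 / (72 × 1.1) × 0.85 = 3984.0 / 79.20 × 0.85 ≈ 42.8 mL/min
|31.6 − 42.8| = 11.2 mL/min

11 mL/min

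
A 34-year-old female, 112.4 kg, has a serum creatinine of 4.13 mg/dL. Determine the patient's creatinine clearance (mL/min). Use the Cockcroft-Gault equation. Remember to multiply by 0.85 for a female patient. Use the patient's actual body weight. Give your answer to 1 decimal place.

CrCl = (140 − 34) × 112.4 / (72 × 4.13) × 0.85 = 11914.4 / 297.36 × 0.85 ≈ 34.1 mL/min

34.1 mL/min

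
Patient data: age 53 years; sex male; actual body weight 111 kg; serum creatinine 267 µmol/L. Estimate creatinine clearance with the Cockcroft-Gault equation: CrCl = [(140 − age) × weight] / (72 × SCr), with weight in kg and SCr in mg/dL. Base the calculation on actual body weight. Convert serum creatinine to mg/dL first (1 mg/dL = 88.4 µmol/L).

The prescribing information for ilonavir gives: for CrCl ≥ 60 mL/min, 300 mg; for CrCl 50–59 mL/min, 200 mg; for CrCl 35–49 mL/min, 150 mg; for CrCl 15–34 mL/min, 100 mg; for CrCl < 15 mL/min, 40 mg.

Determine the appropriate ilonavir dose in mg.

150 mg

SCr = 267 / 88.4 = 3.02 mg/dL
CrCl = (140 − 53) × 111 / (72 × 3.02) = 9657.0 / 217.44 ≈ 44.4 mL/min
CrCl ≈ 44 mL/min → bracket 35–49 mL/min.
Dose for this bracket: 150 mg.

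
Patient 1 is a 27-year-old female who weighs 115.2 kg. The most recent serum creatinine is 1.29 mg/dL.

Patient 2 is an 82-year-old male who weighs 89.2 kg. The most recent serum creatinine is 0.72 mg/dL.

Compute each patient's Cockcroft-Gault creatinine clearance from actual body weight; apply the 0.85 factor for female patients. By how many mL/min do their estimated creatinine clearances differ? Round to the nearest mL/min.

19 mL/min

Patient 1: CrCl = (140 − 27) × 115.2 / (72 × 1.29) × 0.85 = 13017.6 / 92.88 × 0.85 ≈ 119.1 mL/min
Patient 2: CrCl = (140 − 82) × 89.2 / (72 × 0.72) = 5173.6 / 51.84 ≈ 99.8 mL/min
|119.1 − 99.8| = 19.3 mL/min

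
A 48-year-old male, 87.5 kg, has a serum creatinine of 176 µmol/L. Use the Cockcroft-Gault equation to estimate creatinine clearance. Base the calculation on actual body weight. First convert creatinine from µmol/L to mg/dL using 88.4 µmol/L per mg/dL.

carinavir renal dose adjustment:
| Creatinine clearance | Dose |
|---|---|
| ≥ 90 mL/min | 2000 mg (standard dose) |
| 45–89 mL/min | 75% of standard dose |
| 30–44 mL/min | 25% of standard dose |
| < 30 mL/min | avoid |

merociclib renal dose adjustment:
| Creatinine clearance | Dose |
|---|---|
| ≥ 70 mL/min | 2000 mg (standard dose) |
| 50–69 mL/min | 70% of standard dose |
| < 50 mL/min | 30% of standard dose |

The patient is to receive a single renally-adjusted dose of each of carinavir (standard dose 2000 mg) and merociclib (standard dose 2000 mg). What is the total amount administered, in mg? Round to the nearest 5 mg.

SCr = 176 / 88.4 = 1.991 mg/dL
CrCl = (140 − 48) × 87.5 / (72 × 1.991) = 8050.0 / 143.35 ≈ 56.2 mL/min
CrCl ≈ 56 mL/min.
carinavir: 45–89 mL/min → 75% of 2000 mg = 1500 mg.
merociclib: 50–69 mL/min → 70% of 2000 mg = 1400 mg.
Total = 1500 + 1400 = 2900 mg.

2900 mg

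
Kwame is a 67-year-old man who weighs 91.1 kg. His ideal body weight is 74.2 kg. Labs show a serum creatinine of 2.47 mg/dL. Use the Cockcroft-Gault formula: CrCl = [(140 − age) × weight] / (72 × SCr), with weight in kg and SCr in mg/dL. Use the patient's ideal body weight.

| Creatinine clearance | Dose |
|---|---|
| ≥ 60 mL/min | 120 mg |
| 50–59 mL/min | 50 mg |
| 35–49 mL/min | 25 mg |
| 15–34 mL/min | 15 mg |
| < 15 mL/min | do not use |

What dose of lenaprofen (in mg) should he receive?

CrCl = (140 − 67) × 74.2 / (72 × 2.47) = 5416.6 / 177.84 ≈ 30.5 mL/min
CrCl ≈ 30 mL/min → bracket 15–34 mL/min.
Dose for this bracket: 15 mg.

15 mg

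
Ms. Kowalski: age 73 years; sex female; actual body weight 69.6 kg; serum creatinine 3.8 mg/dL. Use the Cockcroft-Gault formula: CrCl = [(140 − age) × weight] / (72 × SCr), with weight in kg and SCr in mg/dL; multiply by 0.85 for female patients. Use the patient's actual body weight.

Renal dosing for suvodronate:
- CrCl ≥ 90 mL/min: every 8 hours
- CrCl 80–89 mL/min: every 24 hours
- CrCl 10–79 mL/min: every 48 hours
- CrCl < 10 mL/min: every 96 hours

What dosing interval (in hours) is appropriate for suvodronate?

every 48 hours

CrCl = (140 − 73) × 69.6 / (72 × 3.8) × 0.85 = 4663.2 / 273.60 × 0.85 ≈ 14.5 mL/min
CrCl ≈ 14 mL/min → bracket 10–79 mL/min → every 48 hours.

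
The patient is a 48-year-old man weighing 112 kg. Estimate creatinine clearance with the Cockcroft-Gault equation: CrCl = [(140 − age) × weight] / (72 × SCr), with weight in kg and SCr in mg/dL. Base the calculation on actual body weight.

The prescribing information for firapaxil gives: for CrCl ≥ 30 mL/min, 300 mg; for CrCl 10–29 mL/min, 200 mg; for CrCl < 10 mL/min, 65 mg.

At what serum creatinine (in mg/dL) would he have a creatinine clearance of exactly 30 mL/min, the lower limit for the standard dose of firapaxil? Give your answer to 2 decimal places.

4.77 mg/dL

Standard dose requires CrCl ≥ 30 mL/min.
Set (140 − 48) × 112 / (72 × SCr) = 30
SCr = (140 − 48) × 112 / (72 × 30) = 4.770 mg/dL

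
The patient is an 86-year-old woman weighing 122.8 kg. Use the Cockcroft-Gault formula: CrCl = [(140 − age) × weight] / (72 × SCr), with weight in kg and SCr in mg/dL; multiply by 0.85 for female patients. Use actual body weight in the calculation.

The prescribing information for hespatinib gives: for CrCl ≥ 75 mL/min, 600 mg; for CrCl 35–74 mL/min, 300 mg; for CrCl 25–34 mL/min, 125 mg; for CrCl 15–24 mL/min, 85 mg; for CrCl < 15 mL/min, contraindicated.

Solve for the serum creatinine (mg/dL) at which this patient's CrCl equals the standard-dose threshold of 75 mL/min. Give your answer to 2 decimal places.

Standard dose requires CrCl ≥ 75 mL/min.
Set (140 − 86) × 122.8 × 0.85 / (72 × SCr) = 75
SCr = (140 − 86) × 122.8 × 0.85 / (72 × 75) = 1.044 mg/dL

1.04 mg/dL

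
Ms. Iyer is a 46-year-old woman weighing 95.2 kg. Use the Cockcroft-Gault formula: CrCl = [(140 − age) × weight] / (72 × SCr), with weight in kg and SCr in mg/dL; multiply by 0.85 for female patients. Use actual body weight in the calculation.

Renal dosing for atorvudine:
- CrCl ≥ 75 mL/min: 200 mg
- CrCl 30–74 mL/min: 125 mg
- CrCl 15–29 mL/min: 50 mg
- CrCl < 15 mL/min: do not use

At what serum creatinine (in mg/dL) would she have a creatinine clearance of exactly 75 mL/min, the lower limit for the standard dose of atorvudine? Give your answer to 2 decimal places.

1.41 mg/dL

Standard dose requires CrCl ≥ 75 mL/min.
Set (140 − 46) × 95.2 × 0.85 / (72 × SCr) = 75
SCr = (140 − 46) × 95.2 × 0.85 / (72 × 75) = 1.409 mg/dL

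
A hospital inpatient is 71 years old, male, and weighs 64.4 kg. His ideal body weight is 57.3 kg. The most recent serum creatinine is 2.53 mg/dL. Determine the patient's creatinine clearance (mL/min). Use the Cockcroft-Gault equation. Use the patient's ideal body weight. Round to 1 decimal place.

CrCl = (140 − 71) × 57.3 / (72 × 2.53) = 3953.7 / 182.16 ≈ 21.7 mL/min

21.7 mL/min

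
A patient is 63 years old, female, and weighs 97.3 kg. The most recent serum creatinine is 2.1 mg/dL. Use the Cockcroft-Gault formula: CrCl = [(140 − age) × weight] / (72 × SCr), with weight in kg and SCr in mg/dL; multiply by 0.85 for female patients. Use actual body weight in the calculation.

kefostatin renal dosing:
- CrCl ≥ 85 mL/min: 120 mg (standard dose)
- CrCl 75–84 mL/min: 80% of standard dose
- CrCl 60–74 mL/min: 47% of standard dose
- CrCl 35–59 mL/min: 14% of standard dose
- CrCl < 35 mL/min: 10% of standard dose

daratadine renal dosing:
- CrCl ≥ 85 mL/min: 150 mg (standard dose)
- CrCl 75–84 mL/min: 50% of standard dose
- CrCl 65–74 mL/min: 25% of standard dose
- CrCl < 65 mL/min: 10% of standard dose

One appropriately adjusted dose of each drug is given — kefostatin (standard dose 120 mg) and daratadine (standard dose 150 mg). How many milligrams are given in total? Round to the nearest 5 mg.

CrCl = (140 − 63) × 97.3 / (72 × 2.1) × 0.85 = 7492.1 / 151.20 × 0.85 ≈ 42.1 mL/min
CrCl ≈ 42 mL/min.
kefostatin: 35–59 mL/min → 14% of 120 mg = 16.8 mg.
daratadine: < 65 mL/min → 10% of 150 mg = 15 mg.
Total = 16.8 + 15 = 31.8 mg.

30 mg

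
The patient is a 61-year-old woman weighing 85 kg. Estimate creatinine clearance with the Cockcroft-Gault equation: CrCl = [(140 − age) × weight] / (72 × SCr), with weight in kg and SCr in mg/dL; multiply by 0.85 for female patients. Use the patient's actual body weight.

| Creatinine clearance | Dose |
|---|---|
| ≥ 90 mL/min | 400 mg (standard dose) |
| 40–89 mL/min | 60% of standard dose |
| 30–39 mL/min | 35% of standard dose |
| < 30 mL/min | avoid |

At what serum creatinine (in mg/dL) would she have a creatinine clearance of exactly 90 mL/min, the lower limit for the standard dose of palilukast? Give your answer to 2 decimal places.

0.88 mg/dL

Standard dose requires CrCl ≥ 90 mL/min.
Set (140 − 61) × 85 × 0.85 / (72 × SCr) = 90
SCr = (140 − 61) × 85 × 0.85 / (72 × 90) = 0.881 mg/dL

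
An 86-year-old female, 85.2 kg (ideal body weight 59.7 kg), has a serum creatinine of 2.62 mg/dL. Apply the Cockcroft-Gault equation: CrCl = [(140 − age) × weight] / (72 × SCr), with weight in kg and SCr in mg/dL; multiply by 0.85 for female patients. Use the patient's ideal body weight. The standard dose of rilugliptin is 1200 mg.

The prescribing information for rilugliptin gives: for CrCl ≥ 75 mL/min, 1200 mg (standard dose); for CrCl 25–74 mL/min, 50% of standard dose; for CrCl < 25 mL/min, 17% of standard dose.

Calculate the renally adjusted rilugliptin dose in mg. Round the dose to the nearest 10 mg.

CrCl = (140 − 86) × 59.7 / (72 × 2.62) × 0.85 = 3223.8 / 188.64 × 0.85 ≈ 14.5 mL/min
CrCl ≈ 15 mL/min → bracket < 25 mL/min.
17% of 1200 mg = 204 mg → 200 mg

200 mg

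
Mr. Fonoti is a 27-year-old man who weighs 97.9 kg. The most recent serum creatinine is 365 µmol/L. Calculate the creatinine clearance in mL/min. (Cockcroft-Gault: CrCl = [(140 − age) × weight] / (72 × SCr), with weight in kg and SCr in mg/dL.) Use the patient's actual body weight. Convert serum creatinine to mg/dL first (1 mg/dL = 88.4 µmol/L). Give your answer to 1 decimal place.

SCr = 365 / 88.4 = 4.129 mg/dL
CrCl = (140 − 27) × 97.9 / (72 × 4.129) = 11062.7 / 297.29 ≈ 37.2 mL/min

37.2 mL/min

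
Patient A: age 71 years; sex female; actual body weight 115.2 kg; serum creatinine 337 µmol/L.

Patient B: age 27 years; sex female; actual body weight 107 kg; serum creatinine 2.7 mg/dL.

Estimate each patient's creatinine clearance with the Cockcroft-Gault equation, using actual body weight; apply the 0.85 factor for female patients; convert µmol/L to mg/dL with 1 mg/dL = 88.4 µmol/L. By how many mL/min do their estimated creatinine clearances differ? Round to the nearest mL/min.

Patient A: SCr = 337 / 88.4 = 3.812 mg/dL
Patient A: CrCl = (140 − 71) × 115.2 / (72 × 3.812) × 0.85 = 7948.8 / 274.46 × 0.85 ≈ 24.6 mL/min
Patient B: CrCl = (140 − 27) × 107 / (72 × 2.7) × 0.85 = 12091.0 / 194.40 × 0.85 ≈ 52.9 mL/min
|24.6 − 52.9| = 28.3 mL/min

28 mL/min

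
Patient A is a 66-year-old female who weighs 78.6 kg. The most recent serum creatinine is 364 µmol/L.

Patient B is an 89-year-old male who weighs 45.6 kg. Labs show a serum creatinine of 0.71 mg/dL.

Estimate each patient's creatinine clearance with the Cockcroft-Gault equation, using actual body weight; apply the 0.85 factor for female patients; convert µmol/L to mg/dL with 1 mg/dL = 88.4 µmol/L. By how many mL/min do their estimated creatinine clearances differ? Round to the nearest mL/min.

29 mL/min

Patient A: SCr = 364 / 88.4 = 4.118 mg/dL
Patient A: CrCl = (140 − 66) × 78.6 / (72 × 4.118) × 0.85 = 5816.4 / 296.50 × 0.85 ≈ 16.7 mL/min
Patient B: CrCl = (140 − 89) × 45.6 / (72 × 0.71) = 2325.6 / 51.12 ≈ 45.5 mL/min
|16.7 − 45.5| = 28.8 mL/min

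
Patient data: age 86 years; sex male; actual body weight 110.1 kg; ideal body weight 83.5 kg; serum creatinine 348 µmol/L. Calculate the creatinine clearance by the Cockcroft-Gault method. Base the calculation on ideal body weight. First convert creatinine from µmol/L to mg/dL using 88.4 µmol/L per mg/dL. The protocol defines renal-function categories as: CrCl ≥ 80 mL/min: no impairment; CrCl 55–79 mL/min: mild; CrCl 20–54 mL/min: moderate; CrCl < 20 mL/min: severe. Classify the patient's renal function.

SCr = 348 / 88.4 = 3.937 mg/dL
CrCl = (140 − 86) × 83.5 / (72 × 3.937) = 4509.0 / 283.46 ≈ 15.9 mL/min
16 mL/min falls in the 'severe' range.

severe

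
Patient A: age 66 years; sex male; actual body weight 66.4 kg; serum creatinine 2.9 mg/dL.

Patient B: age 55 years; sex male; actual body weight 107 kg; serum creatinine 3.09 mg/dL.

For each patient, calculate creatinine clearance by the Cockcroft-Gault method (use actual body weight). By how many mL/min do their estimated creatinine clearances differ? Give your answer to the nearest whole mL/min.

Patient A: CrCl = (140 − 66) × 66.4 / (72 × 2.9) = 4913.6 / 208.80 ≈ 23.5 mL/min
Patient B: CrCl = (140 − 55) × 107 / (72 × 3.09) = 9095.0 / 222.48 ≈ 40.9 mL/min
|23.5 − 40.9| = 17.4 mL/min

17 mL/min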